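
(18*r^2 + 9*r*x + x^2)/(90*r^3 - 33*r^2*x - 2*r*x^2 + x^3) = (3*r + x)/(15*r^2 - 8*r*x + x^2)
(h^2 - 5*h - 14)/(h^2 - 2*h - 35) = (h + 2)/(h + 5)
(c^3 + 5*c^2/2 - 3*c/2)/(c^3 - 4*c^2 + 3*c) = (2*c^2 + 5*c - 3)/(2*(c^2 - 4*c + 3))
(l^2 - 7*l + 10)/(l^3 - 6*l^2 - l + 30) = (l - 2)/(l^2 - l - 6)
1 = 1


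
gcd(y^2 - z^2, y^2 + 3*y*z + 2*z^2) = y + z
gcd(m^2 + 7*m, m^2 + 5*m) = m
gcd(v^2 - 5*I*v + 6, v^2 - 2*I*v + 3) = v + I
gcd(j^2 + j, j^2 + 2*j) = j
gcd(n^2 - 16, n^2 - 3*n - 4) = n - 4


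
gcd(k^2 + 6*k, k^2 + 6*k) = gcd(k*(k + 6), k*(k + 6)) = k^2 + 6*k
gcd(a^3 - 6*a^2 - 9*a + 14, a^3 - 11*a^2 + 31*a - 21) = a^2 - 8*a + 7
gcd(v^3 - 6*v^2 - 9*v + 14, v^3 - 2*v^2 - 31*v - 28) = v - 7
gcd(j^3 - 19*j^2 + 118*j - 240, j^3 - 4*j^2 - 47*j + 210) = j^2 - 11*j + 30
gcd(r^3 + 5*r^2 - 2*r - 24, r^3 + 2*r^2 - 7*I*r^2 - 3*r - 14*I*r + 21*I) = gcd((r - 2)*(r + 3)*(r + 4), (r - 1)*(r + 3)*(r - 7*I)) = r + 3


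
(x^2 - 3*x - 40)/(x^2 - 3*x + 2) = (x^2 - 3*x - 40)/(x^2 - 3*x + 2)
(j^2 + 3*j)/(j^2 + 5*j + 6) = j/(j + 2)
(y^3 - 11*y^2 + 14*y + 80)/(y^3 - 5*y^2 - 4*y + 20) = (y - 8)/(y - 2)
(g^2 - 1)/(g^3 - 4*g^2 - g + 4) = 1/(g - 4)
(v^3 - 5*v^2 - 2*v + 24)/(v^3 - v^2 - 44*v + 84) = (v^3 - 5*v^2 - 2*v + 24)/(v^3 - v^2 - 44*v + 84)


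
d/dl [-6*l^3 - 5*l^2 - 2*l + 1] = -18*l^2 - 10*l - 2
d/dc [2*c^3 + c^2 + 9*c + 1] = 6*c^2 + 2*c + 9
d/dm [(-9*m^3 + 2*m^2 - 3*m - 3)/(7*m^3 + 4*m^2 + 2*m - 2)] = (-50*m^4 + 6*m^3 + 133*m^2 + 16*m + 12)/(49*m^6 + 56*m^5 + 44*m^4 - 12*m^3 - 12*m^2 - 8*m + 4)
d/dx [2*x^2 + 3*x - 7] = 4*x + 3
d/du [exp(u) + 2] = exp(u)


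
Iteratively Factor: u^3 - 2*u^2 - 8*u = (u)*(u^2 - 2*u - 8) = u*(u - 4)*(u + 2)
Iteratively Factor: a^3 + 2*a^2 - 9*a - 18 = (a + 3)*(a^2 - a - 6) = (a + 2)*(a + 3)*(a - 3)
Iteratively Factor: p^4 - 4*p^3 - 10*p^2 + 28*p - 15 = (p - 5)*(p^3 + p^2 - 5*p + 3) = (p - 5)*(p + 3)*(p^2 - 2*p + 1) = (p - 5)*(p - 1)*(p + 3)*(p - 1)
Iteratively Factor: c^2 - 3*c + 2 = (c - 1)*(c - 2)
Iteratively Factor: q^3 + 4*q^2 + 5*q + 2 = (q + 2)*(q^2 + 2*q + 1) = (q + 1)*(q + 2)*(q + 1)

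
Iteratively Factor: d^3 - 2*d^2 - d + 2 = (d - 2)*(d^2 - 1) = (d - 2)*(d - 1)*(d + 1)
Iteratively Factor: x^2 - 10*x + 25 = (x - 5)*(x - 5)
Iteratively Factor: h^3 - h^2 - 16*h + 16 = (h - 1)*(h^2 - 16) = (h - 4)*(h - 1)*(h + 4)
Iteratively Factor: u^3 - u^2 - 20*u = (u)*(u^2 - u - 20) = u*(u - 5)*(u + 4)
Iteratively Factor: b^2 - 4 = (b - 2)*(b + 2)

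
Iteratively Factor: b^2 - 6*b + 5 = (b - 5)*(b - 1)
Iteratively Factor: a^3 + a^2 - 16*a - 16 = (a + 4)*(a^2 - 3*a - 4) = (a + 1)*(a + 4)*(a - 4)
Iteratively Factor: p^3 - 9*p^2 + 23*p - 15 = (p - 1)*(p^2 - 8*p + 15) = (p - 3)*(p - 1)*(p - 5)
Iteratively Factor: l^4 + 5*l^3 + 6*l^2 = (l + 2)*(l^3 + 3*l^2) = l*(l + 2)*(l^2 + 3*l) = l*(l + 2)*(l + 3)*(l)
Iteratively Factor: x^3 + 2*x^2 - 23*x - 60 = (x + 3)*(x^2 - x - 20) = (x - 5)*(x + 3)*(x + 4)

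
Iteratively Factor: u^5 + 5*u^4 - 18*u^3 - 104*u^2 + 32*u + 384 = (u - 2)*(u^4 + 7*u^3 - 4*u^2 - 112*u - 192) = (u - 2)*(u + 4)*(u^3 + 3*u^2 - 16*u - 48) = (u - 2)*(u + 4)^2*(u^2 - u - 12) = (u - 2)*(u + 3)*(u + 4)^2*(u - 4)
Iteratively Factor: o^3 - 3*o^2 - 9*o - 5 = (o + 1)*(o^2 - 4*o - 5) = (o + 1)^2*(o - 5)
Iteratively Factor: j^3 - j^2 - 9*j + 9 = (j - 1)*(j^2 - 9) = (j - 1)*(j + 3)*(j - 3)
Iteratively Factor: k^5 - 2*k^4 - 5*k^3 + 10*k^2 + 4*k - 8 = (k - 2)*(k^4 - 5*k^2 + 4) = (k - 2)*(k - 1)*(k^3 + k^2 - 4*k - 4) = (k - 2)*(k - 1)*(k + 2)*(k^2 - k - 2) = (k - 2)*(k - 1)*(k + 1)*(k + 2)*(k - 2)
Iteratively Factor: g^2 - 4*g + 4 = (g - 2)*(g - 2)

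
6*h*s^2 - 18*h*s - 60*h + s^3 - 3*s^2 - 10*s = (6*h + s)*(s - 5)*(s + 2)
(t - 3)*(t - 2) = t^2 - 5*t + 6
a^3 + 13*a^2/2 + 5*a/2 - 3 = (a - 1/2)*(a + 1)*(a + 6)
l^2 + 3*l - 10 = (l - 2)*(l + 5)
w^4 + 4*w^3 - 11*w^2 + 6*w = w*(w - 1)^2*(w + 6)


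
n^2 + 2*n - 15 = (n - 3)*(n + 5)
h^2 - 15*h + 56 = (h - 8)*(h - 7)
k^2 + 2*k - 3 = (k - 1)*(k + 3)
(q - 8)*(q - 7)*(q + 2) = q^3 - 13*q^2 + 26*q + 112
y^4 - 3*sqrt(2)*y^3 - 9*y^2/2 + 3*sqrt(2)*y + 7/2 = (y - 1)*(y + 1)*(y - 7*sqrt(2)/2)*(y + sqrt(2)/2)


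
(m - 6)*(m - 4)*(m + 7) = m^3 - 3*m^2 - 46*m + 168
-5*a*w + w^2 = w*(-5*a + w)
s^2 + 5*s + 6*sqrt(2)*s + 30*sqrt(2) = (s + 5)*(s + 6*sqrt(2))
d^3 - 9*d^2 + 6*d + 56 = (d - 7)*(d - 4)*(d + 2)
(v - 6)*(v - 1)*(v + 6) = v^3 - v^2 - 36*v + 36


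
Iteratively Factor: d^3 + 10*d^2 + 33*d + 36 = (d + 3)*(d^2 + 7*d + 12) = (d + 3)^2*(d + 4)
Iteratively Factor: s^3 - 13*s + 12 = (s - 1)*(s^2 + s - 12) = (s - 3)*(s - 1)*(s + 4)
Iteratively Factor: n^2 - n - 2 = (n - 2)*(n + 1)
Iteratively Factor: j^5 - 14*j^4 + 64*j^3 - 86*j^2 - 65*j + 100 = (j + 1)*(j^4 - 15*j^3 + 79*j^2 - 165*j + 100) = (j - 1)*(j + 1)*(j^3 - 14*j^2 + 65*j - 100) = (j - 4)*(j - 1)*(j + 1)*(j^2 - 10*j + 25) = (j - 5)*(j - 4)*(j - 1)*(j + 1)*(j - 5)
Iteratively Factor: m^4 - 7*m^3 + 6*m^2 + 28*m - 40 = (m - 2)*(m^3 - 5*m^2 - 4*m + 20) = (m - 2)*(m + 2)*(m^2 - 7*m + 10) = (m - 2)^2*(m + 2)*(m - 5)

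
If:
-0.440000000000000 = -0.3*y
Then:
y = 1.47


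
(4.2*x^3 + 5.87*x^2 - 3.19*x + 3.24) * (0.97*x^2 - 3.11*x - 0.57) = 4.074*x^5 - 7.3681*x^4 - 23.744*x^3 + 9.7178*x^2 - 8.2581*x - 1.8468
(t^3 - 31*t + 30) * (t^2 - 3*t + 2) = t^5 - 3*t^4 - 29*t^3 + 123*t^2 - 152*t + 60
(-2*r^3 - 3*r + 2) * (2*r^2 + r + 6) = -4*r^5 - 2*r^4 - 18*r^3 + r^2 - 16*r + 12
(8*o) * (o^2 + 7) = 8*o^3 + 56*o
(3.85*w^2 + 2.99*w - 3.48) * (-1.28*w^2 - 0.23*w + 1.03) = -4.928*w^4 - 4.7127*w^3 + 7.7322*w^2 + 3.8801*w - 3.5844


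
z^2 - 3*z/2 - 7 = (z - 7/2)*(z + 2)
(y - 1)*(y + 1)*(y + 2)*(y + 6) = y^4 + 8*y^3 + 11*y^2 - 8*y - 12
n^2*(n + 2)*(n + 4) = n^4 + 6*n^3 + 8*n^2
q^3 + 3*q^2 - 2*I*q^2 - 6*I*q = q*(q + 3)*(q - 2*I)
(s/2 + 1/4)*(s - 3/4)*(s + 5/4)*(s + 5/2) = s^4/2 + 7*s^3/4 + 29*s^2/32 - 35*s/32 - 75/128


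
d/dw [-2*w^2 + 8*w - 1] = 8 - 4*w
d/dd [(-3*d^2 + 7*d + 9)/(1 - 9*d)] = (27*d^2 - 6*d + 88)/(81*d^2 - 18*d + 1)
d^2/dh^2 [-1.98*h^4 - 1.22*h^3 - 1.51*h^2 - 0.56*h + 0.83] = -23.76*h^2 - 7.32*h - 3.02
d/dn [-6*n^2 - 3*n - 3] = -12*n - 3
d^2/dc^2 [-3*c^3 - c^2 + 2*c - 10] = -18*c - 2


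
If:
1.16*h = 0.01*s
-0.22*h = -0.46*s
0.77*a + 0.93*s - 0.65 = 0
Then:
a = 0.84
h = 0.00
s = 0.00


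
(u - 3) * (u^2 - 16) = u^3 - 3*u^2 - 16*u + 48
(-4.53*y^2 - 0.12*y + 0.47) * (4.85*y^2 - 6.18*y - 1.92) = -21.9705*y^4 + 27.4134*y^3 + 11.7187*y^2 - 2.6742*y - 0.9024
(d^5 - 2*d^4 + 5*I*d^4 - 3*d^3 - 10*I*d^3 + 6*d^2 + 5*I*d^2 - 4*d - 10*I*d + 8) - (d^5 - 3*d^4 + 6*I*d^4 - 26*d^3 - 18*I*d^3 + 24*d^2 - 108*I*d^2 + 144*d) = d^4 - I*d^4 + 23*d^3 + 8*I*d^3 - 18*d^2 + 113*I*d^2 - 148*d - 10*I*d + 8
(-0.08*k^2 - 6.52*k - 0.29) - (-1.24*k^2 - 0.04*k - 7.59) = 1.16*k^2 - 6.48*k + 7.3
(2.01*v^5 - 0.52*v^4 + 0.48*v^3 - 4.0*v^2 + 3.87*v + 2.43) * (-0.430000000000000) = -0.8643*v^5 + 0.2236*v^4 - 0.2064*v^3 + 1.72*v^2 - 1.6641*v - 1.0449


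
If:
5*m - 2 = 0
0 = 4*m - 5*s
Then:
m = 2/5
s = 8/25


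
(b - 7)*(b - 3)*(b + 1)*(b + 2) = b^4 - 7*b^3 - 7*b^2 + 43*b + 42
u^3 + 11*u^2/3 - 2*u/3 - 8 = (u - 4/3)*(u + 2)*(u + 3)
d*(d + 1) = d^2 + d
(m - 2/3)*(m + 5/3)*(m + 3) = m^3 + 4*m^2 + 17*m/9 - 10/3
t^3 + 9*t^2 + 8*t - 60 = (t - 2)*(t + 5)*(t + 6)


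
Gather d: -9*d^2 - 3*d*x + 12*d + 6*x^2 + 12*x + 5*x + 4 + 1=-9*d^2 + d*(12 - 3*x) + 6*x^2 + 17*x + 5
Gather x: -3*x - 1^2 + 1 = -3*x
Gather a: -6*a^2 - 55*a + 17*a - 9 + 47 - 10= -6*a^2 - 38*a + 28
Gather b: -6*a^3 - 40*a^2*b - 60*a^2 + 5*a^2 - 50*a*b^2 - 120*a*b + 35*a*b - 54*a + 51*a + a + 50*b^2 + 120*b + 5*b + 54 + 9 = -6*a^3 - 55*a^2 - 2*a + b^2*(50 - 50*a) + b*(-40*a^2 - 85*a + 125) + 63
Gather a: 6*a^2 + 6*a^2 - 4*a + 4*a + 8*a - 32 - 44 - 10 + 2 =12*a^2 + 8*a - 84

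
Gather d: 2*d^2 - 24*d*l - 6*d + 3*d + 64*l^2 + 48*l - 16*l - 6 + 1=2*d^2 + d*(-24*l - 3) + 64*l^2 + 32*l - 5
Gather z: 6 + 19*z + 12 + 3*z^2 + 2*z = 3*z^2 + 21*z + 18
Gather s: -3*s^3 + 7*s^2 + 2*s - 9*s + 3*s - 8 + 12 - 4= -3*s^3 + 7*s^2 - 4*s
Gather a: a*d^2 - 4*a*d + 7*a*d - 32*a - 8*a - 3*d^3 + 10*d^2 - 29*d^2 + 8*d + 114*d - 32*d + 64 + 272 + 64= a*(d^2 + 3*d - 40) - 3*d^3 - 19*d^2 + 90*d + 400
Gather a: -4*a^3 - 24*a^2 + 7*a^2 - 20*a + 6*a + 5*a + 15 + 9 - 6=-4*a^3 - 17*a^2 - 9*a + 18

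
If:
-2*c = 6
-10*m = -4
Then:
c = -3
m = 2/5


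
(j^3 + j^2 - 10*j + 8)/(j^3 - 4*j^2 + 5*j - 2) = (j + 4)/(j - 1)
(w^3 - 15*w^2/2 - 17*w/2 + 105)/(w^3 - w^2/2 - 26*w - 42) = (w - 5)/(w + 2)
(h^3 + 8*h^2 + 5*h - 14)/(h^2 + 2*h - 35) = (h^2 + h - 2)/(h - 5)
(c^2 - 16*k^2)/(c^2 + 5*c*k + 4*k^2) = (c - 4*k)/(c + k)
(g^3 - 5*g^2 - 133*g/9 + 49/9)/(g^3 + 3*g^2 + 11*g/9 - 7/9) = (g - 7)/(g + 1)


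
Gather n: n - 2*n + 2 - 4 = -n - 2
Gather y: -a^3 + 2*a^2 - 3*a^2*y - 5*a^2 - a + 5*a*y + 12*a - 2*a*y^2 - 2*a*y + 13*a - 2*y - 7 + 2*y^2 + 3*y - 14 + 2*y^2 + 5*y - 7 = -a^3 - 3*a^2 + 24*a + y^2*(4 - 2*a) + y*(-3*a^2 + 3*a + 6) - 28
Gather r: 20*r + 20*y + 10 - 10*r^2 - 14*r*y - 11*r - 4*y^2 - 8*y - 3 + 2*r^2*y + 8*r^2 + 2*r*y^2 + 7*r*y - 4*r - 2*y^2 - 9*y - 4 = r^2*(2*y - 2) + r*(2*y^2 - 7*y + 5) - 6*y^2 + 3*y + 3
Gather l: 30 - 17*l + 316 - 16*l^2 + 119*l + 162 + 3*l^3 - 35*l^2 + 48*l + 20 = 3*l^3 - 51*l^2 + 150*l + 528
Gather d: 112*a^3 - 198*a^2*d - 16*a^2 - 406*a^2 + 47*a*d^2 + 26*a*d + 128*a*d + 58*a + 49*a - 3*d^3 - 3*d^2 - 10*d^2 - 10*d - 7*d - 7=112*a^3 - 422*a^2 + 107*a - 3*d^3 + d^2*(47*a - 13) + d*(-198*a^2 + 154*a - 17) - 7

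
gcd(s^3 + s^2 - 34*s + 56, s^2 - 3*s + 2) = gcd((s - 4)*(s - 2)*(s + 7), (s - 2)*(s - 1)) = s - 2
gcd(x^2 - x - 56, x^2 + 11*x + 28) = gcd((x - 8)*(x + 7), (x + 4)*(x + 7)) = x + 7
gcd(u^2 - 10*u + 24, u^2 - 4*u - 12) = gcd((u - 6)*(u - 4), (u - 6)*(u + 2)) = u - 6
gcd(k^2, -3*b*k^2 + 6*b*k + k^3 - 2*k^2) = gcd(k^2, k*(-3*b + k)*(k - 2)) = k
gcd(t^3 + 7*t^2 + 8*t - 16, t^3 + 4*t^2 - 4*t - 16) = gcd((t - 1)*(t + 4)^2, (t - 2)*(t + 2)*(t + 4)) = t + 4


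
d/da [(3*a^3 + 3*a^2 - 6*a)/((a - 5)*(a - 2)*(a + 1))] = 3*(-7*a^4 + 10*a^3 + 21*a^2 + 20*a - 20)/(a^6 - 12*a^5 + 42*a^4 - 16*a^3 - 111*a^2 + 60*a + 100)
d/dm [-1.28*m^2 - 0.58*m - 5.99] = -2.56*m - 0.58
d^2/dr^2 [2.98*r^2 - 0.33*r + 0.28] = 5.96000000000000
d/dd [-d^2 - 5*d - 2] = -2*d - 5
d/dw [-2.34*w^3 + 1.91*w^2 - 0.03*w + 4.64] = -7.02*w^2 + 3.82*w - 0.03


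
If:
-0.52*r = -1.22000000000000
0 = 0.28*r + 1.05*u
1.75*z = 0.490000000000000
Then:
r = 2.35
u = -0.63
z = 0.28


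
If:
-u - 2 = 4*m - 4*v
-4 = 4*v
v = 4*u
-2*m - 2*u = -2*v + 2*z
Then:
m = -23/16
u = -1/4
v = -1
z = 11/16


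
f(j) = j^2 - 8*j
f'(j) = 2*j - 8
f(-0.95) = 8.50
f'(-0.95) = -9.90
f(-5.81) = 80.24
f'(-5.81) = -19.62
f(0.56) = -4.17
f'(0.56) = -6.88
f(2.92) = -14.83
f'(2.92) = -2.16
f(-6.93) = 103.46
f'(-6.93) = -21.86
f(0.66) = -4.84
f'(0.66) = -6.68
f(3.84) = -15.97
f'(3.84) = -0.32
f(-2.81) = 30.38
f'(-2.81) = -13.62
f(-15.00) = 345.00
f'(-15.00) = -38.00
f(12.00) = 48.00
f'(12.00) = 16.00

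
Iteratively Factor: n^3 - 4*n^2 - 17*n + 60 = (n + 4)*(n^2 - 8*n + 15) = (n - 3)*(n + 4)*(n - 5)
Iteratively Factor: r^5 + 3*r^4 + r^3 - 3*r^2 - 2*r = (r + 1)*(r^4 + 2*r^3 - r^2 - 2*r) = (r + 1)*(r + 2)*(r^3 - r) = (r + 1)^2*(r + 2)*(r^2 - r) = (r - 1)*(r + 1)^2*(r + 2)*(r)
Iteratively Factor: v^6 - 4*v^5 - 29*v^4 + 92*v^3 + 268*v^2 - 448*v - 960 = (v + 4)*(v^5 - 8*v^4 + 3*v^3 + 80*v^2 - 52*v - 240) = (v + 2)*(v + 4)*(v^4 - 10*v^3 + 23*v^2 + 34*v - 120) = (v + 2)^2*(v + 4)*(v^3 - 12*v^2 + 47*v - 60) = (v - 5)*(v + 2)^2*(v + 4)*(v^2 - 7*v + 12) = (v - 5)*(v - 4)*(v + 2)^2*(v + 4)*(v - 3)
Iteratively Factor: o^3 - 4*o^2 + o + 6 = (o + 1)*(o^2 - 5*o + 6) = (o - 2)*(o + 1)*(o - 3)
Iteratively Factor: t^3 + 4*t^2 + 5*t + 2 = (t + 1)*(t^2 + 3*t + 2) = (t + 1)*(t + 2)*(t + 1)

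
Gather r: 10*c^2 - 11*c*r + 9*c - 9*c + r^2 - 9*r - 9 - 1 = 10*c^2 + r^2 + r*(-11*c - 9) - 10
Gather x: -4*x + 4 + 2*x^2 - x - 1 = 2*x^2 - 5*x + 3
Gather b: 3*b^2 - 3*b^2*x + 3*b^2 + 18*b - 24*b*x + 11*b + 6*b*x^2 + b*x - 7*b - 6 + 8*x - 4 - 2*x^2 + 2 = b^2*(6 - 3*x) + b*(6*x^2 - 23*x + 22) - 2*x^2 + 8*x - 8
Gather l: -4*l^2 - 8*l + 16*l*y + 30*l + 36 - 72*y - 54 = -4*l^2 + l*(16*y + 22) - 72*y - 18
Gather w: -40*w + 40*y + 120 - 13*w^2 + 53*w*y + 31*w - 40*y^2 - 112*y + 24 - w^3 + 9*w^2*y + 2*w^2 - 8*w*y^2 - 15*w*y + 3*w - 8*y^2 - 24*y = -w^3 + w^2*(9*y - 11) + w*(-8*y^2 + 38*y - 6) - 48*y^2 - 96*y + 144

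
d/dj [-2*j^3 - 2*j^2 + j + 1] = -6*j^2 - 4*j + 1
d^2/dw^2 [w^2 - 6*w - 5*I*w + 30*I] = 2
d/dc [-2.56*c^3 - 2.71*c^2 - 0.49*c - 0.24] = -7.68*c^2 - 5.42*c - 0.49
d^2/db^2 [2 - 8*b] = 0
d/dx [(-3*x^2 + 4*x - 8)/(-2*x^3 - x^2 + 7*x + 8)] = (-6*x^4 + 16*x^3 - 65*x^2 - 64*x + 88)/(4*x^6 + 4*x^5 - 27*x^4 - 46*x^3 + 33*x^2 + 112*x + 64)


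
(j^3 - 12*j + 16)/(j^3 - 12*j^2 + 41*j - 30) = (j^3 - 12*j + 16)/(j^3 - 12*j^2 + 41*j - 30)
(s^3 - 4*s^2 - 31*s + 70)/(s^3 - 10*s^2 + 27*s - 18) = (s^3 - 4*s^2 - 31*s + 70)/(s^3 - 10*s^2 + 27*s - 18)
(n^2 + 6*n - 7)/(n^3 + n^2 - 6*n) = (n^2 + 6*n - 7)/(n*(n^2 + n - 6))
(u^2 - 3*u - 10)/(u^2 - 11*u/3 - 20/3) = 3*(u + 2)/(3*u + 4)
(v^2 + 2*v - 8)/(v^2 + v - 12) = (v - 2)/(v - 3)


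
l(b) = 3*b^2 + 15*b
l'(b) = 6*b + 15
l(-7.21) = 47.80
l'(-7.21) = -28.26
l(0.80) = 13.92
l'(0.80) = 19.80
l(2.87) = 67.76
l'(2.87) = 32.22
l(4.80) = 141.12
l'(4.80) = 43.80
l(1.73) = 34.93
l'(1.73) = 25.38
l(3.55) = 91.06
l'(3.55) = 36.30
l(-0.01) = -0.15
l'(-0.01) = 14.94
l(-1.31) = -14.50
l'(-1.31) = 7.14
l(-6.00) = 18.00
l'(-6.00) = -21.00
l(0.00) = 0.00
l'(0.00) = 15.00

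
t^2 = t^2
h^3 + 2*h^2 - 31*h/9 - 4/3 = (h - 4/3)*(h + 1/3)*(h + 3)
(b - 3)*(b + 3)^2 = b^3 + 3*b^2 - 9*b - 27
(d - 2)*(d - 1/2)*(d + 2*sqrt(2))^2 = d^4 - 5*d^3/2 + 4*sqrt(2)*d^3 - 10*sqrt(2)*d^2 + 9*d^2 - 20*d + 4*sqrt(2)*d + 8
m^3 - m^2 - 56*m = m*(m - 8)*(m + 7)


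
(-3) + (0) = -3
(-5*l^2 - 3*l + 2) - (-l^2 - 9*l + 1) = -4*l^2 + 6*l + 1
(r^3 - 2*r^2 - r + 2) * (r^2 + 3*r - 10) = r^5 + r^4 - 17*r^3 + 19*r^2 + 16*r - 20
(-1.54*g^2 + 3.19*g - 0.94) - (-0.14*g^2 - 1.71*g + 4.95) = -1.4*g^2 + 4.9*g - 5.89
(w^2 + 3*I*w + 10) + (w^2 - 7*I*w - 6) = 2*w^2 - 4*I*w + 4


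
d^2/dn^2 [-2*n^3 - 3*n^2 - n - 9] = -12*n - 6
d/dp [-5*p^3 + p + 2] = 1 - 15*p^2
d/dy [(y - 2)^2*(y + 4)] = 3*y^2 - 12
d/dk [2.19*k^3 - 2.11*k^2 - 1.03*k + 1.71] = 6.57*k^2 - 4.22*k - 1.03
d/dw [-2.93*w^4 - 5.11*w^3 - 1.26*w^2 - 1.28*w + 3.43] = -11.72*w^3 - 15.33*w^2 - 2.52*w - 1.28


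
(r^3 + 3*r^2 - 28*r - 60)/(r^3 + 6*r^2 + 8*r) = (r^2 + r - 30)/(r*(r + 4))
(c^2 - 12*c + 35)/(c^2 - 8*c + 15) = (c - 7)/(c - 3)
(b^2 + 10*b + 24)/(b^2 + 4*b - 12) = (b + 4)/(b - 2)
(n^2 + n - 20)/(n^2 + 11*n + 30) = (n - 4)/(n + 6)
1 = 1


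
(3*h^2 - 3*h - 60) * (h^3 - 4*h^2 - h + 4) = 3*h^5 - 15*h^4 - 51*h^3 + 255*h^2 + 48*h - 240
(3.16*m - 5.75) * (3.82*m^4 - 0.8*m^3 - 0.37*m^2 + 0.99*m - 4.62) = 12.0712*m^5 - 24.493*m^4 + 3.4308*m^3 + 5.2559*m^2 - 20.2917*m + 26.565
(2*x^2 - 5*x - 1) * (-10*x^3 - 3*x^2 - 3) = -20*x^5 + 44*x^4 + 25*x^3 - 3*x^2 + 15*x + 3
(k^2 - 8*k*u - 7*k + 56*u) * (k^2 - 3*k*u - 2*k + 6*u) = k^4 - 11*k^3*u - 9*k^3 + 24*k^2*u^2 + 99*k^2*u + 14*k^2 - 216*k*u^2 - 154*k*u + 336*u^2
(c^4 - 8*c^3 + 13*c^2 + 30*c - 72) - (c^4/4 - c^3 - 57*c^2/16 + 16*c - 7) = 3*c^4/4 - 7*c^3 + 265*c^2/16 + 14*c - 65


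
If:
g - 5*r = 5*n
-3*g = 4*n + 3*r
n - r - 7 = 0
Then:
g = -35/37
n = 126/37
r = -133/37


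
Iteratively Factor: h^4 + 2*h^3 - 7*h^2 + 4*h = (h - 1)*(h^3 + 3*h^2 - 4*h) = h*(h - 1)*(h^2 + 3*h - 4) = h*(h - 1)*(h + 4)*(h - 1)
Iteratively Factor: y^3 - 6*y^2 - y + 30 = (y - 5)*(y^2 - y - 6) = (y - 5)*(y - 3)*(y + 2)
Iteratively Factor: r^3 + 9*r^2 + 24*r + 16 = (r + 1)*(r^2 + 8*r + 16) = (r + 1)*(r + 4)*(r + 4)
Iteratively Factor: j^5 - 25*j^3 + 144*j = (j - 3)*(j^4 + 3*j^3 - 16*j^2 - 48*j) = j*(j - 3)*(j^3 + 3*j^2 - 16*j - 48) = j*(j - 4)*(j - 3)*(j^2 + 7*j + 12) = j*(j - 4)*(j - 3)*(j + 3)*(j + 4)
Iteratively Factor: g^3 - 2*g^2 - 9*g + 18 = (g - 3)*(g^2 + g - 6) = (g - 3)*(g - 2)*(g + 3)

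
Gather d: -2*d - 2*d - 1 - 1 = -4*d - 2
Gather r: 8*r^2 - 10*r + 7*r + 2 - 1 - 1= 8*r^2 - 3*r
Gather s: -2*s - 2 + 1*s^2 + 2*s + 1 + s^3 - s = s^3 + s^2 - s - 1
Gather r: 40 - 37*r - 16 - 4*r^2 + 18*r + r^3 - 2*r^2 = r^3 - 6*r^2 - 19*r + 24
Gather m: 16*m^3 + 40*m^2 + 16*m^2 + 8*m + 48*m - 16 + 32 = 16*m^3 + 56*m^2 + 56*m + 16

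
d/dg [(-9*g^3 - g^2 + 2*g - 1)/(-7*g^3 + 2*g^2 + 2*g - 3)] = (-25*g^4 - 8*g^3 + 54*g^2 + 10*g - 4)/(49*g^6 - 28*g^5 - 24*g^4 + 50*g^3 - 8*g^2 - 12*g + 9)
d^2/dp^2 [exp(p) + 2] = exp(p)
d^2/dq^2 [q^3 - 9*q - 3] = 6*q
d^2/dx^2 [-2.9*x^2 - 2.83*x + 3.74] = -5.80000000000000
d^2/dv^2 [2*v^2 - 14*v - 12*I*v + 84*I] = 4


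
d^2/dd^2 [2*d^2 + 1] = 4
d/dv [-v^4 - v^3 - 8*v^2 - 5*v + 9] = -4*v^3 - 3*v^2 - 16*v - 5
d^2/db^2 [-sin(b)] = sin(b)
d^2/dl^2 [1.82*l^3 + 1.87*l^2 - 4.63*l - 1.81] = 10.92*l + 3.74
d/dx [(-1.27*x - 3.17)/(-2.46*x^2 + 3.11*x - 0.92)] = (-3.1242*x^2 - 15.5964*x + 11.0271)/(6.0516*x^4 - 15.3012*x^3 + 14.1985*x^2 - 5.7224*x + 0.8464)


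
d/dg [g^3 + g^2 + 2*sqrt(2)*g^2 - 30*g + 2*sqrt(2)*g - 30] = 3*g^2 + 2*g + 4*sqrt(2)*g - 30 + 2*sqrt(2)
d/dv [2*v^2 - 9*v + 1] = 4*v - 9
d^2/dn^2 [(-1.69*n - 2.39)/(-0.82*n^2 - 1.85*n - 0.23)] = ((1.64*n + 1.85)*(1.69*n + 2.39)*(3.28*n + 3.7) - (8.3148*n + 10.1726)*(0.82*n^2 + 1.85*n + 0.23))/(0.82*n^2 + 1.85*n + 0.23)^3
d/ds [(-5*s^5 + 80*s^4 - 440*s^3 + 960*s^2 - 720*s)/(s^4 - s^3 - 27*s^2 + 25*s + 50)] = 5*(-s^6 - 2*s^5 + 149*s^4 - 744*s^3 + 378*s^2 + 3000*s - 1800)/(s^6 + 2*s^5 - 49*s^4 - 100*s^3 + 575*s^2 + 1250*s + 625)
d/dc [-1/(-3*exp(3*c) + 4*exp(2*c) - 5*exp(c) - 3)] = (-9*exp(2*c) + 8*exp(c) - 5)*exp(c)/(3*exp(3*c) - 4*exp(2*c) + 5*exp(c) + 3)^2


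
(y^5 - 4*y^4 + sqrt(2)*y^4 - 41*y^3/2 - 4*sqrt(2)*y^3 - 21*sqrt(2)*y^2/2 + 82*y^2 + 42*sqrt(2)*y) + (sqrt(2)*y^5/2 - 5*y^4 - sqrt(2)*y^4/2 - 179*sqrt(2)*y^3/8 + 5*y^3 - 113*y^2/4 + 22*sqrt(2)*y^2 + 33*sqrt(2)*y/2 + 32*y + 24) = sqrt(2)*y^5/2 + y^5 - 9*y^4 + sqrt(2)*y^4/2 - 211*sqrt(2)*y^3/8 - 31*y^3/2 + 23*sqrt(2)*y^2/2 + 215*y^2/4 + 32*y + 117*sqrt(2)*y/2 + 24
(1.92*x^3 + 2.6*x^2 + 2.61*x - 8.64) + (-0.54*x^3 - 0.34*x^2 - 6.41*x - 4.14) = 1.38*x^3 + 2.26*x^2 - 3.8*x - 12.78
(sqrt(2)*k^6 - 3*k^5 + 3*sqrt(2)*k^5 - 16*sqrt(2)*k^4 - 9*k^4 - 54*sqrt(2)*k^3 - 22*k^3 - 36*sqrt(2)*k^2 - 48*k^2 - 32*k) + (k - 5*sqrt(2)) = sqrt(2)*k^6 - 3*k^5 + 3*sqrt(2)*k^5 - 16*sqrt(2)*k^4 - 9*k^4 - 54*sqrt(2)*k^3 - 22*k^3 - 36*sqrt(2)*k^2 - 48*k^2 - 31*k - 5*sqrt(2)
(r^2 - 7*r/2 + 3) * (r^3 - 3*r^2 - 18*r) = r^5 - 13*r^4/2 - 9*r^3/2 + 54*r^2 - 54*r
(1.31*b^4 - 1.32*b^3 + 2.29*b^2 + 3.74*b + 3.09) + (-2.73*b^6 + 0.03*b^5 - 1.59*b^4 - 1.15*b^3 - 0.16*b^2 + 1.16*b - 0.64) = -2.73*b^6 + 0.03*b^5 - 0.28*b^4 - 2.47*b^3 + 2.13*b^2 + 4.9*b + 2.45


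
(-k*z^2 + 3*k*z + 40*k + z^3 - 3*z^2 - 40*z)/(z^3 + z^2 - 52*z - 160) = (-k + z)/(z + 4)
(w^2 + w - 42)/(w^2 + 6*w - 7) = (w - 6)/(w - 1)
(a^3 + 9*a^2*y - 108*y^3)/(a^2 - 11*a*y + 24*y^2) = (-a^2 - 12*a*y - 36*y^2)/(-a + 8*y)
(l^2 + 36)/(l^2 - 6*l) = (l^2 + 36)/(l*(l - 6))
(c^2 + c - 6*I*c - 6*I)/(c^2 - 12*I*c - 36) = (c + 1)/(c - 6*I)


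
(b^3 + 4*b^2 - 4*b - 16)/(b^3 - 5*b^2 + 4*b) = (b^3 + 4*b^2 - 4*b - 16)/(b*(b^2 - 5*b + 4))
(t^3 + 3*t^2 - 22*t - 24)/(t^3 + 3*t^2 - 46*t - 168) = (t^2 - 3*t - 4)/(t^2 - 3*t - 28)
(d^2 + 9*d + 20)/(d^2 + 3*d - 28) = (d^2 + 9*d + 20)/(d^2 + 3*d - 28)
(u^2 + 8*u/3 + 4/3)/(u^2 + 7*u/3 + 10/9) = 3*(u + 2)/(3*u + 5)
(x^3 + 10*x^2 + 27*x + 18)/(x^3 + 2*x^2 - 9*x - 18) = (x^2 + 7*x + 6)/(x^2 - x - 6)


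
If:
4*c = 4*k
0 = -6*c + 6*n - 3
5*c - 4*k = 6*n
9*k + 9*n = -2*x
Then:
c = -3/5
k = -3/5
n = -1/10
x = 63/20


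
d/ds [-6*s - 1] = -6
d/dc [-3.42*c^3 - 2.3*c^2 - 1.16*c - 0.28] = -10.26*c^2 - 4.6*c - 1.16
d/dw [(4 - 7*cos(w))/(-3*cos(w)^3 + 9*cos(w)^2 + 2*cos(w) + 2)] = 16*(42*cos(w)^3 - 99*cos(w)^2 + 72*cos(w) + 22)*sin(w)/(36*sin(w)^2 + cos(w) + 3*cos(3*w) - 44)^2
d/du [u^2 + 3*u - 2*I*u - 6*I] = 2*u + 3 - 2*I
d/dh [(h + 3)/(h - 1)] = -4/(h - 1)^2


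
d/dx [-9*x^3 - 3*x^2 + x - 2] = -27*x^2 - 6*x + 1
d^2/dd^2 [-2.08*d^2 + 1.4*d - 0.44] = -4.16000000000000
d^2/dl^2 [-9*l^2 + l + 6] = -18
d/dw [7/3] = 0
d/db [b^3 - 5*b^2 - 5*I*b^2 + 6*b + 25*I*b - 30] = 3*b^2 - 10*b - 10*I*b + 6 + 25*I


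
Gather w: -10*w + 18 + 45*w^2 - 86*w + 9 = 45*w^2 - 96*w + 27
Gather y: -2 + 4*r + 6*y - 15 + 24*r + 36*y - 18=28*r + 42*y - 35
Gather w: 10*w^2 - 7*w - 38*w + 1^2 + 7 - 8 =10*w^2 - 45*w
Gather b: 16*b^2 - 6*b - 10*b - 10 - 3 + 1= 16*b^2 - 16*b - 12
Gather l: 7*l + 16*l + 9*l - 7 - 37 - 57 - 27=32*l - 128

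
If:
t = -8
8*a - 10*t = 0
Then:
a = -10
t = -8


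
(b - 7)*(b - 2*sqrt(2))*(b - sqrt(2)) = b^3 - 7*b^2 - 3*sqrt(2)*b^2 + 4*b + 21*sqrt(2)*b - 28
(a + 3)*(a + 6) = a^2 + 9*a + 18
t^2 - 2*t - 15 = (t - 5)*(t + 3)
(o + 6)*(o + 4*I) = o^2 + 6*o + 4*I*o + 24*I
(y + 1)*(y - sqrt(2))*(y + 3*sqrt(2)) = y^3 + y^2 + 2*sqrt(2)*y^2 - 6*y + 2*sqrt(2)*y - 6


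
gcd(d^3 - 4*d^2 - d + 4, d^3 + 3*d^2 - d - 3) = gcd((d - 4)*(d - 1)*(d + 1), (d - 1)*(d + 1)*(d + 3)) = d^2 - 1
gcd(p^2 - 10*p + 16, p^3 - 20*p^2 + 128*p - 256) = p - 8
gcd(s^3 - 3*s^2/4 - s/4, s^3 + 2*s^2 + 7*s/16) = s^2 + s/4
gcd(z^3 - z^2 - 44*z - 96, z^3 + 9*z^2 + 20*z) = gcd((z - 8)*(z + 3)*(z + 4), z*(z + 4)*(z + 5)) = z + 4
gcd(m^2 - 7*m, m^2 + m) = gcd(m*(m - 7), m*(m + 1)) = m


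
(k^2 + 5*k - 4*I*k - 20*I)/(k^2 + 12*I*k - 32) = (k^2 + k*(5 - 4*I) - 20*I)/(k^2 + 12*I*k - 32)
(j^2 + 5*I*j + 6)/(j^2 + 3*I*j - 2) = (j^2 + 5*I*j + 6)/(j^2 + 3*I*j - 2)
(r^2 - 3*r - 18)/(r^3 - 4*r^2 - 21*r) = (r - 6)/(r*(r - 7))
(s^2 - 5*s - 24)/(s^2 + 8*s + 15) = (s - 8)/(s + 5)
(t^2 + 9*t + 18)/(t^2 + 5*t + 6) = (t + 6)/(t + 2)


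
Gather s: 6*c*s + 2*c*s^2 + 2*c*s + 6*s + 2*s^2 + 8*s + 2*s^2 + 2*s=s^2*(2*c + 4) + s*(8*c + 16)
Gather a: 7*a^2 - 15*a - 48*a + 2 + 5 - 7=7*a^2 - 63*a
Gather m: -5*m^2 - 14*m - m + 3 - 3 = -5*m^2 - 15*m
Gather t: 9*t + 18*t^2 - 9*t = 18*t^2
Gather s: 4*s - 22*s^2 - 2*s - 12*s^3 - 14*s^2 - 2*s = -12*s^3 - 36*s^2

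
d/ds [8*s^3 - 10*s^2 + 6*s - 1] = 24*s^2 - 20*s + 6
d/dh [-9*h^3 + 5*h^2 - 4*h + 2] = -27*h^2 + 10*h - 4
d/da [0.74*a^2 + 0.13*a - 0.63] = 1.48*a + 0.13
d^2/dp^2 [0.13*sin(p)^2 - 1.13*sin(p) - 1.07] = 1.13*sin(p) + 0.26*cos(2*p)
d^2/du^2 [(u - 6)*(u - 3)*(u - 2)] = 6*u - 22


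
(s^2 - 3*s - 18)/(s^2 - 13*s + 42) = (s + 3)/(s - 7)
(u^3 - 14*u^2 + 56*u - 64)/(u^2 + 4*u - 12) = (u^2 - 12*u + 32)/(u + 6)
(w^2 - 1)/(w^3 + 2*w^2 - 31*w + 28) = (w + 1)/(w^2 + 3*w - 28)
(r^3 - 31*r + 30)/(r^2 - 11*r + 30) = (r^2 + 5*r - 6)/(r - 6)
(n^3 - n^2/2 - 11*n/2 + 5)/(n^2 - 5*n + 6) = (2*n^2 + 3*n - 5)/(2*(n - 3))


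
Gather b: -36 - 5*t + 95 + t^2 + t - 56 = t^2 - 4*t + 3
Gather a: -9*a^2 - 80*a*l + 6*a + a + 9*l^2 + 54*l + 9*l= -9*a^2 + a*(7 - 80*l) + 9*l^2 + 63*l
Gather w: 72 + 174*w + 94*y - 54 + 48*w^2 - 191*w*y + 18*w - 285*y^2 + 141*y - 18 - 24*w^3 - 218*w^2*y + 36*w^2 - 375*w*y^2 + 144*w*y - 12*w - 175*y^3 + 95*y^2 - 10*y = -24*w^3 + w^2*(84 - 218*y) + w*(-375*y^2 - 47*y + 180) - 175*y^3 - 190*y^2 + 225*y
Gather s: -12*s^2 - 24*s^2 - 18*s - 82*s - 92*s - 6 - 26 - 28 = -36*s^2 - 192*s - 60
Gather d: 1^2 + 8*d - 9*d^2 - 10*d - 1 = -9*d^2 - 2*d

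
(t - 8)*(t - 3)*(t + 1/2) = t^3 - 21*t^2/2 + 37*t/2 + 12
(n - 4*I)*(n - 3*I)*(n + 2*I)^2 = n^4 - 3*I*n^3 + 12*n^2 - 20*I*n + 48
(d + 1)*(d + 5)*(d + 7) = d^3 + 13*d^2 + 47*d + 35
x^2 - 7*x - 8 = (x - 8)*(x + 1)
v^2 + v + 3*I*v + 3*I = (v + 1)*(v + 3*I)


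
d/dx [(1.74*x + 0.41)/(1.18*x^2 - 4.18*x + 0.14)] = (-2.0532*x^2 - 0.9676*x + 1.9574)/(1.3924*x^4 - 9.8648*x^3 + 17.8028*x^2 - 1.1704*x + 0.0196)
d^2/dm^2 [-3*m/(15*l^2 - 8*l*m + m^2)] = 6*(-4*m*(4*l - m)^2 + (-8*l + 3*m)*(15*l^2 - 8*l*m + m^2))/(15*l^2 - 8*l*m + m^2)^3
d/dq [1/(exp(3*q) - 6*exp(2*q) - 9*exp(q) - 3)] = 3*(-exp(2*q) + 4*exp(q) + 3)*exp(q)/(-exp(3*q) + 6*exp(2*q) + 9*exp(q) + 3)^2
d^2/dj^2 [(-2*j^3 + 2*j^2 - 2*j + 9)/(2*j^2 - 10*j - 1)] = 4*(-86*j^3 + 30*j^2 - 279*j + 470)/(8*j^6 - 120*j^5 + 588*j^4 - 880*j^3 - 294*j^2 - 30*j - 1)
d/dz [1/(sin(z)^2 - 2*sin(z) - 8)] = 2*(1 - sin(z))*cos(z)/((sin(z) - 4)^2*(sin(z) + 2)^2)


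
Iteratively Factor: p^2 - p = (p)*(p - 1)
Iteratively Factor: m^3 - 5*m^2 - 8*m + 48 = (m - 4)*(m^2 - m - 12) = (m - 4)^2*(m + 3)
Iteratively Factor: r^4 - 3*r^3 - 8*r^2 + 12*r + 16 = (r - 2)*(r^3 - r^2 - 10*r - 8) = (r - 2)*(r + 2)*(r^2 - 3*r - 4) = (r - 4)*(r - 2)*(r + 2)*(r + 1)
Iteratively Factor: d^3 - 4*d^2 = (d)*(d^2 - 4*d) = d^2*(d - 4)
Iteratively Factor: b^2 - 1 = (b + 1)*(b - 1)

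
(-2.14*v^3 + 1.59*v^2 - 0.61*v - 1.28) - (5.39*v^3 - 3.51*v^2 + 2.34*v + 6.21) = -7.53*v^3 + 5.1*v^2 - 2.95*v - 7.49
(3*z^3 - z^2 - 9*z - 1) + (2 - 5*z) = 3*z^3 - z^2 - 14*z + 1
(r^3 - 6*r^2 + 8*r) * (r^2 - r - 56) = r^5 - 7*r^4 - 42*r^3 + 328*r^2 - 448*r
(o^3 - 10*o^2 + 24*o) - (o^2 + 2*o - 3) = o^3 - 11*o^2 + 22*o + 3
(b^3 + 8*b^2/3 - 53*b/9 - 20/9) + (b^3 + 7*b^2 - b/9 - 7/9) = 2*b^3 + 29*b^2/3 - 6*b - 3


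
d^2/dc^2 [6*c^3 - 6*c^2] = 36*c - 12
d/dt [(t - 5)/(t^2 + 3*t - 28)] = (t^2 + 3*t - (t - 5)*(2*t + 3) - 28)/(t^2 + 3*t - 28)^2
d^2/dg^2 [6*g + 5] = 0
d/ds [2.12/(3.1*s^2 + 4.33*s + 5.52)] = (-13.144*s - 9.1796)/(3.1*s^2 + 4.33*s + 5.52)^2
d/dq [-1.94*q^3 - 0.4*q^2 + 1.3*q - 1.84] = -5.82*q^2 - 0.8*q + 1.3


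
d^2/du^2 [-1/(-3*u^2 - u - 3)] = 2*(-9*u^2 - 3*u + (6*u + 1)^2 - 9)/(3*u^2 + u + 3)^3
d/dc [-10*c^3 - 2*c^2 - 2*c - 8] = -30*c^2 - 4*c - 2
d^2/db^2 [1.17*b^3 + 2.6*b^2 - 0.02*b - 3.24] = 7.02*b + 5.2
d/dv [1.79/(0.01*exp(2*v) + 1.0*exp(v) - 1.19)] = (-0.0358*exp(v) - 1.79)*exp(v)/(0.01*exp(2*v) + 1.0*exp(v) - 1.19)^2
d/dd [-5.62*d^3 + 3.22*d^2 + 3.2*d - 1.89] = -16.86*d^2 + 6.44*d + 3.2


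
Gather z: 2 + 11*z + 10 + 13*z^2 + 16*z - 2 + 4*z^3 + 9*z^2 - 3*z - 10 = 4*z^3 + 22*z^2 + 24*z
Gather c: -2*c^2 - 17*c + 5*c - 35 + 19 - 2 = -2*c^2 - 12*c - 18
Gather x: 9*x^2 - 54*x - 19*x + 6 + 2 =9*x^2 - 73*x + 8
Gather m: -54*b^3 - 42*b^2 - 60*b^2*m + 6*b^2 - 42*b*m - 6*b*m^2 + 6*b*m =-54*b^3 - 36*b^2 - 6*b*m^2 + m*(-60*b^2 - 36*b)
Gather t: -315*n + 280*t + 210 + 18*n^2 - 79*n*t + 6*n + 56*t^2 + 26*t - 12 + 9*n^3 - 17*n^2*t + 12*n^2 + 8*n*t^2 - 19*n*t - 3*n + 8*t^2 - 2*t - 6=9*n^3 + 30*n^2 - 312*n + t^2*(8*n + 64) + t*(-17*n^2 - 98*n + 304) + 192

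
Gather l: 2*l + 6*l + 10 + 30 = 8*l + 40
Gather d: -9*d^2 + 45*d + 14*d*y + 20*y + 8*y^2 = -9*d^2 + d*(14*y + 45) + 8*y^2 + 20*y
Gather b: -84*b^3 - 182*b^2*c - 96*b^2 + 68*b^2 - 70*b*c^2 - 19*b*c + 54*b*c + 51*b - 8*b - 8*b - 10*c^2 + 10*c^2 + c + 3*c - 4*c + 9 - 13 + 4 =-84*b^3 + b^2*(-182*c - 28) + b*(-70*c^2 + 35*c + 35)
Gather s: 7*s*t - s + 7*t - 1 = s*(7*t - 1) + 7*t - 1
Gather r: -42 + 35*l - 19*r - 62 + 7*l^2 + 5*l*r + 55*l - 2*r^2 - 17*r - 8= 7*l^2 + 90*l - 2*r^2 + r*(5*l - 36) - 112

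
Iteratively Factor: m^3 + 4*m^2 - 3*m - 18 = (m - 2)*(m^2 + 6*m + 9) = (m - 2)*(m + 3)*(m + 3)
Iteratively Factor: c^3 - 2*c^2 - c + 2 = (c - 2)*(c^2 - 1) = (c - 2)*(c - 1)*(c + 1)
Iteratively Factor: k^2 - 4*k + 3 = (k - 3)*(k - 1)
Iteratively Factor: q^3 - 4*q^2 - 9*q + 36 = (q - 3)*(q^2 - q - 12) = (q - 3)*(q + 3)*(q - 4)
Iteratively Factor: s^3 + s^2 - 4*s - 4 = (s - 2)*(s^2 + 3*s + 2) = (s - 2)*(s + 1)*(s + 2)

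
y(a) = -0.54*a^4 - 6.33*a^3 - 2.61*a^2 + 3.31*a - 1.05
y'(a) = -2.16*a^3 - 18.99*a^2 - 5.22*a + 3.31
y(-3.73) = 174.26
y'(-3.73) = -129.33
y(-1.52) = 7.24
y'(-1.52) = -25.04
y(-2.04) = 25.72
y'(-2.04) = -46.73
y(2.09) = -73.62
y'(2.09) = -110.27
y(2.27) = -95.37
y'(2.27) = -131.66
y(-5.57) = 473.64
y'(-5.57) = -183.51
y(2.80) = -184.39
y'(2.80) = -207.60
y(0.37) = -0.51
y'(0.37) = -1.33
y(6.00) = -2142.27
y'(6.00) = -1178.21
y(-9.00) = 829.38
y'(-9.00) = 86.74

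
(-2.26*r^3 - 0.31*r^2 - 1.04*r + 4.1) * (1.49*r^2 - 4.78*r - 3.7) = -3.3674*r^5 + 10.3409*r^4 + 8.2942*r^3 + 12.2272*r^2 - 15.75*r - 15.17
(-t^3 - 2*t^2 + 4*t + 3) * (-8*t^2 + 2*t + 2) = 8*t^5 + 14*t^4 - 38*t^3 - 20*t^2 + 14*t + 6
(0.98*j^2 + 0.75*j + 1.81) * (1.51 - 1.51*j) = -1.4798*j^3 + 0.3473*j^2 - 1.6006*j + 2.7331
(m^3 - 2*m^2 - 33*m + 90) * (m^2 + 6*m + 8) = m^5 + 4*m^4 - 37*m^3 - 124*m^2 + 276*m + 720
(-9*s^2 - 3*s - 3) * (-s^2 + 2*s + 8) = 9*s^4 - 15*s^3 - 75*s^2 - 30*s - 24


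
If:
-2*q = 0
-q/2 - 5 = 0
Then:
No Solution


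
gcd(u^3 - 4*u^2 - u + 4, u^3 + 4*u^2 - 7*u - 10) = u + 1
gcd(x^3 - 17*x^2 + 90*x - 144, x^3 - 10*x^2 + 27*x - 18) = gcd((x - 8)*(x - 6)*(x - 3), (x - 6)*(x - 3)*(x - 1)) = x^2 - 9*x + 18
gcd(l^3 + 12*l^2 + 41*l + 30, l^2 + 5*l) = l + 5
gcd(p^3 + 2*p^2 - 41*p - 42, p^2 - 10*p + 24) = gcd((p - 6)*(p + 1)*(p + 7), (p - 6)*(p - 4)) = p - 6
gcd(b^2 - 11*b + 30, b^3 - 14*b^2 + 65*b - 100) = b - 5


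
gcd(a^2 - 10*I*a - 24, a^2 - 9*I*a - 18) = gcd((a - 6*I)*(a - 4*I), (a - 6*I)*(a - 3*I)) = a - 6*I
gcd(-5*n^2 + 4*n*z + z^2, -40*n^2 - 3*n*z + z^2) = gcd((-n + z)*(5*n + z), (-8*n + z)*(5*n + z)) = 5*n + z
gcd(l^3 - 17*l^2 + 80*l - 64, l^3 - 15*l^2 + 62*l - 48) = l^2 - 9*l + 8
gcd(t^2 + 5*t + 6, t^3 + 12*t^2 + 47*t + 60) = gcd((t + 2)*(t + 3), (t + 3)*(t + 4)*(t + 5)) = t + 3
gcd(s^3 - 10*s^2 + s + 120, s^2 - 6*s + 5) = s - 5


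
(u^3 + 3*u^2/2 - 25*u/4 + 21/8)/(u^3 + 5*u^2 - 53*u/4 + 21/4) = (u + 7/2)/(u + 7)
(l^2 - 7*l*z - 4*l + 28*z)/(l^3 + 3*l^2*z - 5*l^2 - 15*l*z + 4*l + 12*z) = (l - 7*z)/(l^2 + 3*l*z - l - 3*z)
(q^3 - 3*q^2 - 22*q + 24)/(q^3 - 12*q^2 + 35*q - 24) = (q^2 - 2*q - 24)/(q^2 - 11*q + 24)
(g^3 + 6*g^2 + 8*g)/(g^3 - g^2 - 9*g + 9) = g*(g^2 + 6*g + 8)/(g^3 - g^2 - 9*g + 9)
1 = 1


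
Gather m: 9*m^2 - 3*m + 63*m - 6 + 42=9*m^2 + 60*m + 36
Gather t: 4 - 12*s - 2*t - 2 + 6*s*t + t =-12*s + t*(6*s - 1) + 2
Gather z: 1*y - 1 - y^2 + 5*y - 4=-y^2 + 6*y - 5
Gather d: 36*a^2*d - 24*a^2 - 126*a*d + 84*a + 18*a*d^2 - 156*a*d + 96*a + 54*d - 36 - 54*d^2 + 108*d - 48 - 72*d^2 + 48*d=-24*a^2 + 180*a + d^2*(18*a - 126) + d*(36*a^2 - 282*a + 210) - 84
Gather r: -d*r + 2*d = -d*r + 2*d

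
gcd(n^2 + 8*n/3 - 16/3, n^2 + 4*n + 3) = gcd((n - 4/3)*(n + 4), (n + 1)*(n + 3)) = 1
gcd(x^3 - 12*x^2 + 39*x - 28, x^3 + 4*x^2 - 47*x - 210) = x - 7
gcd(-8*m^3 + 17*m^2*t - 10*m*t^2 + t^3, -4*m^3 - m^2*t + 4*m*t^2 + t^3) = -m + t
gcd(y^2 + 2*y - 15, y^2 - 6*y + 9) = y - 3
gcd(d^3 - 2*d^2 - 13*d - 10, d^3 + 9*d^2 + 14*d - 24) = 1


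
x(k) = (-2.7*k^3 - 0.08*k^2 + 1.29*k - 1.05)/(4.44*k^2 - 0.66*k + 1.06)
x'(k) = (0.66 - 8.88*k)*(-2.7*k^3 - 0.08*k^2 + 1.29*k - 1.05)/(4.44*k^2 - 0.66*k + 1.06)^2 + (-8.1*k^2 - 0.16*k + 1.29)/(4.44*k^2 - 0.66*k + 1.06)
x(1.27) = -0.69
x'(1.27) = -0.63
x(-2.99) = 1.56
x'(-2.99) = -0.66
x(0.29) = -0.60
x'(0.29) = 1.38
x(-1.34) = 0.36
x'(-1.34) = -0.86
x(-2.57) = 1.28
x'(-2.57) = -0.68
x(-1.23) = 0.26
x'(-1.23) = -0.90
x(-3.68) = 2.01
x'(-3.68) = -0.64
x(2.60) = -1.56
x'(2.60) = -0.65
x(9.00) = -5.54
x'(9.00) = -0.61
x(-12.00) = 7.15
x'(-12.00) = -0.61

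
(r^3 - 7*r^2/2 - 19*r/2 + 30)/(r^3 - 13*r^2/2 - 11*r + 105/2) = (r - 4)/(r - 7)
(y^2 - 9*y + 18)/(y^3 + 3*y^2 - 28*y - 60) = (y^2 - 9*y + 18)/(y^3 + 3*y^2 - 28*y - 60)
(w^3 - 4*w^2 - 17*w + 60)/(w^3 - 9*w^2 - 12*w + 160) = (w - 3)/(w - 8)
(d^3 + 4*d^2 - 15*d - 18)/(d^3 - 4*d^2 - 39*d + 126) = (d + 1)/(d - 7)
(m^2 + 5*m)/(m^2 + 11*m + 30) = m/(m + 6)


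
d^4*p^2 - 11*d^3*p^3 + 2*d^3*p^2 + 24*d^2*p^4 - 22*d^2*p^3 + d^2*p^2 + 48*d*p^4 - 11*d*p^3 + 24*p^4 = (d - 8*p)*(d - 3*p)*(d*p + p)^2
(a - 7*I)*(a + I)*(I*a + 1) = I*a^3 + 7*a^2 + I*a + 7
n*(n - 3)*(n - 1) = n^3 - 4*n^2 + 3*n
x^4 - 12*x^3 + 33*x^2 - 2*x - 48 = (x - 8)*(x - 3)*(x - 2)*(x + 1)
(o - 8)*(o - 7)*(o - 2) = o^3 - 17*o^2 + 86*o - 112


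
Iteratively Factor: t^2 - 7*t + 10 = (t - 5)*(t - 2)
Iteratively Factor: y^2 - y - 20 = (y - 5)*(y + 4)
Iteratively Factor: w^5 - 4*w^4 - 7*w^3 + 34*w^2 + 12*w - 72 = (w + 2)*(w^4 - 6*w^3 + 5*w^2 + 24*w - 36) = (w - 2)*(w + 2)*(w^3 - 4*w^2 - 3*w + 18) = (w - 2)*(w + 2)^2*(w^2 - 6*w + 9) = (w - 3)*(w - 2)*(w + 2)^2*(w - 3)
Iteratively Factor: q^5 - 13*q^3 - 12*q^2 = (q + 3)*(q^4 - 3*q^3 - 4*q^2) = q*(q + 3)*(q^3 - 3*q^2 - 4*q) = q*(q + 1)*(q + 3)*(q^2 - 4*q) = q*(q - 4)*(q + 1)*(q + 3)*(q)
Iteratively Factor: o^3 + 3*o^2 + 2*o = (o)*(o^2 + 3*o + 2) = o*(o + 1)*(o + 2)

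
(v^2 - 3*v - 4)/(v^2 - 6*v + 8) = (v + 1)/(v - 2)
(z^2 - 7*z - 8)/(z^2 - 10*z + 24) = (z^2 - 7*z - 8)/(z^2 - 10*z + 24)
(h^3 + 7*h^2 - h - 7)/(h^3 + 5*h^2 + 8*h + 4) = (h^2 + 6*h - 7)/(h^2 + 4*h + 4)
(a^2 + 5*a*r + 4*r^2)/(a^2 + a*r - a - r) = (a + 4*r)/(a - 1)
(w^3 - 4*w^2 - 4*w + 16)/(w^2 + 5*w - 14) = (w^2 - 2*w - 8)/(w + 7)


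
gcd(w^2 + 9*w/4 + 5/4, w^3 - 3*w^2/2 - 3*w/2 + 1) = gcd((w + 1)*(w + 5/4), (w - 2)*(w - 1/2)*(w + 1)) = w + 1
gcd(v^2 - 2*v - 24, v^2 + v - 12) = v + 4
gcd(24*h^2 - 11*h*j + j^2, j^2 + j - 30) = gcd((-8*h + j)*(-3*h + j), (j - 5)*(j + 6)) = 1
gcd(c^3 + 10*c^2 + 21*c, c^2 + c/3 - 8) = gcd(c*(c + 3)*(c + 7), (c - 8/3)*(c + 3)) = c + 3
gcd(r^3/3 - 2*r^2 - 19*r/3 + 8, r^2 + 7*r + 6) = 1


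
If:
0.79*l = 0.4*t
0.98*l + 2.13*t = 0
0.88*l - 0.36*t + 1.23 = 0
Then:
No Solution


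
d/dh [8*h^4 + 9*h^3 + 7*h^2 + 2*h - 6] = 32*h^3 + 27*h^2 + 14*h + 2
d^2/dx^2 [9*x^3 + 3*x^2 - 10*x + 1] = 54*x + 6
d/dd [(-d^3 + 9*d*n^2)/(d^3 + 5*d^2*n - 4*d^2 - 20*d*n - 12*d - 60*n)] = (-d*(d^2 - 9*n^2)*(-3*d^2 - 10*d*n + 8*d + 20*n + 12) + 3*(d^2 - 3*n^2)*(-d^3 - 5*d^2*n + 4*d^2 + 20*d*n + 12*d + 60*n))/(-d^3 - 5*d^2*n + 4*d^2 + 20*d*n + 12*d + 60*n)^2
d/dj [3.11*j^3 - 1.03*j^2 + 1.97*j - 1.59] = 9.33*j^2 - 2.06*j + 1.97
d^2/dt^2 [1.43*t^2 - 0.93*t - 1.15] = 2.86000000000000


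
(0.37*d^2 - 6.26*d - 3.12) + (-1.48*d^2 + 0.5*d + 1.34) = -1.11*d^2 - 5.76*d - 1.78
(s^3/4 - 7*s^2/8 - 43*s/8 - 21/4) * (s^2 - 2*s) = s^5/4 - 11*s^4/8 - 29*s^3/8 + 11*s^2/2 + 21*s/2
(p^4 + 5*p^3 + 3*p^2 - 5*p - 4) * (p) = p^5 + 5*p^4 + 3*p^3 - 5*p^2 - 4*p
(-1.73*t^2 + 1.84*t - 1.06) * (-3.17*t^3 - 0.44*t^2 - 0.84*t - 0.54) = 5.4841*t^5 - 5.0716*t^4 + 4.0038*t^3 - 0.145*t^2 - 0.1032*t + 0.5724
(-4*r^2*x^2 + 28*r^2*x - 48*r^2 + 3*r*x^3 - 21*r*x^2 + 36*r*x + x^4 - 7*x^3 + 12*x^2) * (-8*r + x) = 32*r^3*x^2 - 224*r^3*x + 384*r^3 - 28*r^2*x^3 + 196*r^2*x^2 - 336*r^2*x - 5*r*x^4 + 35*r*x^3 - 60*r*x^2 + x^5 - 7*x^4 + 12*x^3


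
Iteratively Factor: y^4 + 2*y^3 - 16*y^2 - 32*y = (y + 4)*(y^3 - 2*y^2 - 8*y) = y*(y + 4)*(y^2 - 2*y - 8) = y*(y - 4)*(y + 4)*(y + 2)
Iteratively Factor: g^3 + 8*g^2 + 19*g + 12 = (g + 4)*(g^2 + 4*g + 3) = (g + 1)*(g + 4)*(g + 3)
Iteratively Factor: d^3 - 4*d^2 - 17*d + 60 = (d + 4)*(d^2 - 8*d + 15) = (d - 3)*(d + 4)*(d - 5)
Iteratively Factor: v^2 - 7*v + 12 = (v - 4)*(v - 3)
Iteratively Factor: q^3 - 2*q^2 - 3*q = (q)*(q^2 - 2*q - 3) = q*(q - 3)*(q + 1)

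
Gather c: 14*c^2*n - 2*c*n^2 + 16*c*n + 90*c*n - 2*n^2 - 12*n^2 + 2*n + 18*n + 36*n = 14*c^2*n + c*(-2*n^2 + 106*n) - 14*n^2 + 56*n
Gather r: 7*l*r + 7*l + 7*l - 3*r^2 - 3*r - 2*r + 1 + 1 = 14*l - 3*r^2 + r*(7*l - 5) + 2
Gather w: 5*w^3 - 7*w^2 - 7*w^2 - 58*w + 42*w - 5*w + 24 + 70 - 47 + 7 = 5*w^3 - 14*w^2 - 21*w + 54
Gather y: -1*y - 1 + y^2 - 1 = y^2 - y - 2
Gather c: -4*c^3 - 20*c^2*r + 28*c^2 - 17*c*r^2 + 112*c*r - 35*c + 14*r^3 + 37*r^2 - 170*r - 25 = -4*c^3 + c^2*(28 - 20*r) + c*(-17*r^2 + 112*r - 35) + 14*r^3 + 37*r^2 - 170*r - 25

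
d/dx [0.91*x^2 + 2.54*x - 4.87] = 1.82*x + 2.54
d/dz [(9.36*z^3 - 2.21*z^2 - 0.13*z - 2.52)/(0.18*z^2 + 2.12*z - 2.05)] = (1.6848*z^4 + 39.6864*z^3 - 62.2258*z^2 + 9.9682*z + 5.6089)/(0.0324*z^4 + 0.7632*z^3 + 3.7564*z^2 - 8.692*z + 4.2025)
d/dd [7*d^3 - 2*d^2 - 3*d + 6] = 21*d^2 - 4*d - 3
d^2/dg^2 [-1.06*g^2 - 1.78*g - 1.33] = -2.12000000000000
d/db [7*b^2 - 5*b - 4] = 14*b - 5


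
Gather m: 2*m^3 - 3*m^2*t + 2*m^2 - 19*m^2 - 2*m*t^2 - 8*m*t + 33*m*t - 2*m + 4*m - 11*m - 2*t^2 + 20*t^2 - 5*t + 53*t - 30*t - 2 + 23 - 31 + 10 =2*m^3 + m^2*(-3*t - 17) + m*(-2*t^2 + 25*t - 9) + 18*t^2 + 18*t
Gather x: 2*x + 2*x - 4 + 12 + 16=4*x + 24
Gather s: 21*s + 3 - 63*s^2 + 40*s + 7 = -63*s^2 + 61*s + 10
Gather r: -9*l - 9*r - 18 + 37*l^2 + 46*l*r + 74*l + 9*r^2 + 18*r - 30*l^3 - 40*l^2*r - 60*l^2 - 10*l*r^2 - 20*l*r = -30*l^3 - 23*l^2 + 65*l + r^2*(9 - 10*l) + r*(-40*l^2 + 26*l + 9) - 18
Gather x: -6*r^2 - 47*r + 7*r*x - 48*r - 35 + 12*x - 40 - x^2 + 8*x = -6*r^2 - 95*r - x^2 + x*(7*r + 20) - 75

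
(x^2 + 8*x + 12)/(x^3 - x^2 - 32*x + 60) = (x + 2)/(x^2 - 7*x + 10)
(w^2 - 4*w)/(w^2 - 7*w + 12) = w/(w - 3)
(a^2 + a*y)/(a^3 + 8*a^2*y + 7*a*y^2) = 1/(a + 7*y)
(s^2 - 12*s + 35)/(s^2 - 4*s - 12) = (-s^2 + 12*s - 35)/(-s^2 + 4*s + 12)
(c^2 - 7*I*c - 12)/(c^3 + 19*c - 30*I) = (c - 4*I)/(c^2 + 3*I*c + 10)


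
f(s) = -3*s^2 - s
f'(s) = -6*s - 1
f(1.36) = -6.91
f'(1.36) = -9.16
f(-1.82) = -8.12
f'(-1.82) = 9.92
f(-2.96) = -23.32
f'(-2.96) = 16.76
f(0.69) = -2.12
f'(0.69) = -5.14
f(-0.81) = -1.16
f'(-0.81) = 3.86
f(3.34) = -36.81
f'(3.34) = -21.04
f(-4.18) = -48.24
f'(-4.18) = 24.08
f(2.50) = -21.25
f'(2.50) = -16.00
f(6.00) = -114.00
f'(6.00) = -37.00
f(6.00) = -114.00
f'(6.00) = -37.00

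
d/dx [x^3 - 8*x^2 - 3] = x*(3*x - 16)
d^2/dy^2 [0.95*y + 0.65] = 0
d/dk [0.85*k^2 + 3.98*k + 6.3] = 1.7*k + 3.98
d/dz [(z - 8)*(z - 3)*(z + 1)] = 3*z^2 - 20*z + 13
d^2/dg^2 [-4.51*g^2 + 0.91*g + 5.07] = -9.02000000000000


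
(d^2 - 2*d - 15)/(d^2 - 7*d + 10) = (d + 3)/(d - 2)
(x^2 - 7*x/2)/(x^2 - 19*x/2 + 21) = x/(x - 6)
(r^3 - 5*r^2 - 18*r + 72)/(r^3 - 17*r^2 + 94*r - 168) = (r^2 + r - 12)/(r^2 - 11*r + 28)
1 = 1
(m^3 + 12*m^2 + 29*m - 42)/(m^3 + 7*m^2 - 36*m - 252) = (m - 1)/(m - 6)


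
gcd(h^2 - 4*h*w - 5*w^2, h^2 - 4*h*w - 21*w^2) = 1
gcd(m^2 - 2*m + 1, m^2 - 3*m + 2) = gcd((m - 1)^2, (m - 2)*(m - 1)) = m - 1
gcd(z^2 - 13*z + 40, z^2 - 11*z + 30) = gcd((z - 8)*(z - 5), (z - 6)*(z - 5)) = z - 5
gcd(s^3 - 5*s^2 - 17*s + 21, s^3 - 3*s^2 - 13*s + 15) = s^2 + 2*s - 3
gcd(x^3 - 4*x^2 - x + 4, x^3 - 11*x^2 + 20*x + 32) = x^2 - 3*x - 4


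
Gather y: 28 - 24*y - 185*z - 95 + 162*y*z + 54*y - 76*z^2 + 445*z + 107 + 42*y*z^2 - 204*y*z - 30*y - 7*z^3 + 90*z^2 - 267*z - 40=y*(42*z^2 - 42*z) - 7*z^3 + 14*z^2 - 7*z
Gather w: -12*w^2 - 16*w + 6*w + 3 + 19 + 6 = -12*w^2 - 10*w + 28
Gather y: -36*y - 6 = -36*y - 6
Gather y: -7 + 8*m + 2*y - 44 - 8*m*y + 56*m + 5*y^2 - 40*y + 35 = 64*m + 5*y^2 + y*(-8*m - 38) - 16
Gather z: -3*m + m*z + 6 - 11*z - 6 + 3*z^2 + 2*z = -3*m + 3*z^2 + z*(m - 9)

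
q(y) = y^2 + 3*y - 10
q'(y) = 2*y + 3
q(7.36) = 66.25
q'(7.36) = 17.72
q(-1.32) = -12.22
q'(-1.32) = 0.36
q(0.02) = -9.94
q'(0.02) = 3.04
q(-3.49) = -8.29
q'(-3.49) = -3.98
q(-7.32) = 21.62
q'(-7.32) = -11.64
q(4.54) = 24.23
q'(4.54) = 12.08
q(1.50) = -3.25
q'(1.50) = 6.00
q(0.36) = -8.79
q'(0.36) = 3.72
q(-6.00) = 8.00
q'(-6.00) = -9.00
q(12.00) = 170.00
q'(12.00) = 27.00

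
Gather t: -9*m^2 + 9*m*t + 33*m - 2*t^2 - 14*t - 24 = -9*m^2 + 33*m - 2*t^2 + t*(9*m - 14) - 24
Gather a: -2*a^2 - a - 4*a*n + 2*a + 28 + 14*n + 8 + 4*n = -2*a^2 + a*(1 - 4*n) + 18*n + 36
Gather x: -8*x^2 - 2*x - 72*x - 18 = -8*x^2 - 74*x - 18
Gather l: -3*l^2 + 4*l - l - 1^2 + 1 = -3*l^2 + 3*l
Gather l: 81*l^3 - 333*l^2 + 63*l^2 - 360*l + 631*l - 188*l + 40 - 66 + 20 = 81*l^3 - 270*l^2 + 83*l - 6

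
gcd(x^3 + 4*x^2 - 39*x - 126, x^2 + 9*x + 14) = x + 7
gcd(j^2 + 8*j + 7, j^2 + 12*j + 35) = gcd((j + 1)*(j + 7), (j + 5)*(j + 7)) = j + 7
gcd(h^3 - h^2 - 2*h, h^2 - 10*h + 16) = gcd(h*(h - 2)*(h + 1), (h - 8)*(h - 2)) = h - 2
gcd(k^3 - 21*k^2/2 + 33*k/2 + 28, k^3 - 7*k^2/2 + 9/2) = k + 1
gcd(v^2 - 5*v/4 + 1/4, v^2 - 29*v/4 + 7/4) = v - 1/4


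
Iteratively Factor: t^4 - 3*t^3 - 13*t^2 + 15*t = (t - 5)*(t^3 + 2*t^2 - 3*t) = (t - 5)*(t - 1)*(t^2 + 3*t) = t*(t - 5)*(t - 1)*(t + 3)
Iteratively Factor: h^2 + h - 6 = (h + 3)*(h - 2)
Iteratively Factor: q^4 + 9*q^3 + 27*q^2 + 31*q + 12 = (q + 3)*(q^3 + 6*q^2 + 9*q + 4) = (q + 3)*(q + 4)*(q^2 + 2*q + 1) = (q + 1)*(q + 3)*(q + 4)*(q + 1)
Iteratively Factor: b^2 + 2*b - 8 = (b + 4)*(b - 2)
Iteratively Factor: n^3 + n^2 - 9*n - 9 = (n - 3)*(n^2 + 4*n + 3) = (n - 3)*(n + 1)*(n + 3)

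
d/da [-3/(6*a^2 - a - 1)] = 3*(12*a - 1)/(-6*a^2 + a + 1)^2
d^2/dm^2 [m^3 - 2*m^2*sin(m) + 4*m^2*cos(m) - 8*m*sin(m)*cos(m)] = 2*m^2*sin(m) - 4*m^2*cos(m) - 16*m*sin(m) + 16*m*sin(2*m) - 8*m*cos(m) + 6*m - 4*sin(m) + 8*cos(m) - 16*cos(2*m)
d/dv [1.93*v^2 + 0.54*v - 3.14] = 3.86*v + 0.54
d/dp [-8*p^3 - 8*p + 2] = -24*p^2 - 8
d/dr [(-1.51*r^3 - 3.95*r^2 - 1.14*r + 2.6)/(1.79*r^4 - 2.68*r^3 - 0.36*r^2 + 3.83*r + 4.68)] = (2.7029*r^6 + 14.141*r^5 - 3.92060000000001*r^4 - 36.293*r^3 - 15.8353*r^2 - 35.1*r - 15.2932)/(3.2041*r^8 - 9.5944*r^7 + 5.8936*r^6 + 15.641*r^5 - 3.6448*r^4 - 27.8424*r^3 + 11.2993*r^2 + 35.8488*r + 21.9024)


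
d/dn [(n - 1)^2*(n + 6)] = (n - 1)*(3*n + 11)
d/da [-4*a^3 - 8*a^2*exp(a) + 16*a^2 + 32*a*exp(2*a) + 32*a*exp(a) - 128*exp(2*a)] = -8*a^2*exp(a) - 12*a^2 + 64*a*exp(2*a) + 16*a*exp(a) + 32*a - 224*exp(2*a) + 32*exp(a)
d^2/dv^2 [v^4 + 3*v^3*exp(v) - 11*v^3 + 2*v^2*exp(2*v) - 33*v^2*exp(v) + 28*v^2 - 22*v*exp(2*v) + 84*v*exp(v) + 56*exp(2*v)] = 3*v^3*exp(v) + 8*v^2*exp(2*v) - 15*v^2*exp(v) + 12*v^2 - 72*v*exp(2*v) - 30*v*exp(v) - 66*v + 140*exp(2*v) + 102*exp(v) + 56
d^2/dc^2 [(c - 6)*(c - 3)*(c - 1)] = 6*c - 20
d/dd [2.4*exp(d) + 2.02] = 2.4*exp(d)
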